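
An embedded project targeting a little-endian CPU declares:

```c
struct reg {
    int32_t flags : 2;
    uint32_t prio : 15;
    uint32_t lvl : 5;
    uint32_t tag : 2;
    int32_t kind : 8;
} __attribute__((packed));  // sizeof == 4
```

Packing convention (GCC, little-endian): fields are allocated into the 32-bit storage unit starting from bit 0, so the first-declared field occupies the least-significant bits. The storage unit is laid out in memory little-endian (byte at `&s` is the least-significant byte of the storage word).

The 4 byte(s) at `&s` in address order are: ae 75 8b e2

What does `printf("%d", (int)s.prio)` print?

23915

[0]=0xae [1]=0x75 [2]=0x8b [3]=0xe2 (little-endian) → word 0xe28b75ae
flags:2 @ bit 0 → (0xe28b75ae>>0)&0x3 = 0x2
prio:15 @ bit 2 → (0xe28b75ae>>2)&0x7fff = 0x5d6b  ←
lvl:5 @ bit 17 → (0xe28b75ae>>17)&0x1f = 0x5
tag:2 @ bit 22 → (0xe28b75ae>>22)&0x3 = 0x2
kind:8 @ bit 24 → (0xe28b75ae>>24)&0xff = 0xe2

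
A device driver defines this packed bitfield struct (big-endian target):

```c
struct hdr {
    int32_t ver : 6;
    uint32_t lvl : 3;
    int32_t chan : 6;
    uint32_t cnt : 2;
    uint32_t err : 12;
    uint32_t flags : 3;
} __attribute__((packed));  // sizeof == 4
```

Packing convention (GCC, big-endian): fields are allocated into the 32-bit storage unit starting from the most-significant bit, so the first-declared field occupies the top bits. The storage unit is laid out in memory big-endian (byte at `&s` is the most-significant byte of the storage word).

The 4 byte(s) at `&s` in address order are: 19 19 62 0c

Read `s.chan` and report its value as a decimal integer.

12

[0]=0x19 [1]=0x19 [2]=0x62 [3]=0x0c (big-endian) → word 0x1919620c
ver:6 @ bit 26 → (0x1919620c>>26)&0x3f = 0x6
lvl:3 @ bit 23 → (0x1919620c>>23)&0x7 = 0x2
chan:6 @ bit 17 → (0x1919620c>>17)&0x3f = 0xc  ←
cnt:2 @ bit 15 → (0x1919620c>>15)&0x3 = 0x2
err:12 @ bit 3 → (0x1919620c>>3)&0xfff = 0xc41
flags:3 @ bit 0 → (0x1919620c>>0)&0x7 = 0x4
chan signed 6b, MSB=0: value = 12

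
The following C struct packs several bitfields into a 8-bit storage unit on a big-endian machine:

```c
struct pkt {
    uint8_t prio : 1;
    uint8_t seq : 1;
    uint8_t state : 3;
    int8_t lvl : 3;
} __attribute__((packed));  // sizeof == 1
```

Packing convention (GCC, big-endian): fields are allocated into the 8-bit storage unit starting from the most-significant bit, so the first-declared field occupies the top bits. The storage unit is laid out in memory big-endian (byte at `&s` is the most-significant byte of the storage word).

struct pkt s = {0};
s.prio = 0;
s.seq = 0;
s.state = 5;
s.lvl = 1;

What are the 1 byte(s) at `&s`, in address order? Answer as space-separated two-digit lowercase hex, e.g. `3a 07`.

29

[7+:1] prio=0 & 0x1 = 0x0; word=0x00
[6+:1] seq=0 & 0x1 = 0x0; word=0x00
[3+:3] state=5 & 0x7 = 0x5; word=0x28
[0+:3] lvl=1 & 0x7 = 0x1; word=0x29
word = 0x29 → big-endian bytes:
  [0]=0x29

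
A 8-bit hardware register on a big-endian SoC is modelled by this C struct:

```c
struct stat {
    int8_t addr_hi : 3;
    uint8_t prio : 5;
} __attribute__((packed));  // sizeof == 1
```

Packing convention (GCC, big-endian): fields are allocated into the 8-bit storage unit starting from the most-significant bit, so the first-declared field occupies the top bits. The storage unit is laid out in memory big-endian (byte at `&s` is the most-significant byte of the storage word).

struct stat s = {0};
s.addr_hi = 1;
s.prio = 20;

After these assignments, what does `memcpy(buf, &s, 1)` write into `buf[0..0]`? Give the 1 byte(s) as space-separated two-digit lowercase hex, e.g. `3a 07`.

addr_hi (3b) val=1 bits=0x1 at bit 5: 0x20
prio (5b) val=20 bits=0x14 at bit 0: 0x34
word = 0x34 → big-endian bytes:
  [0]=0x34

34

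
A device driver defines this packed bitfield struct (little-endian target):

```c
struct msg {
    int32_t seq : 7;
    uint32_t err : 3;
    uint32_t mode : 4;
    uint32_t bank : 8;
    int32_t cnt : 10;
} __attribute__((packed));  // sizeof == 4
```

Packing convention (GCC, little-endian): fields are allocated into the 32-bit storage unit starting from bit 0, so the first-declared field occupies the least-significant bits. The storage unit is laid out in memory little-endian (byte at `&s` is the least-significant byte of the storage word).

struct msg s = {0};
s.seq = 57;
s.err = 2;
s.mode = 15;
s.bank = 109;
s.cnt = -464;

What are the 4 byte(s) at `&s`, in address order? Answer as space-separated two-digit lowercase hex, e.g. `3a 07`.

seq:7 = 57 → 0x39 << 0 → word 0x00000039
err:3 = 2 → 0x2 << 7 → word 0x00000139
mode:4 = 15 → 0xf << 10 → word 0x00003d39
bank:8 = 109 → 0x6d << 14 → word 0x001b7d39
cnt:10 = -464 → 0x230 << 22 → word 0x8c1b7d39
word = 0x8c1b7d39 → little-endian bytes:
  [0]=0x39  [1]=0x7d  [2]=0x1b  [3]=0x8c

39 7d 1b 8c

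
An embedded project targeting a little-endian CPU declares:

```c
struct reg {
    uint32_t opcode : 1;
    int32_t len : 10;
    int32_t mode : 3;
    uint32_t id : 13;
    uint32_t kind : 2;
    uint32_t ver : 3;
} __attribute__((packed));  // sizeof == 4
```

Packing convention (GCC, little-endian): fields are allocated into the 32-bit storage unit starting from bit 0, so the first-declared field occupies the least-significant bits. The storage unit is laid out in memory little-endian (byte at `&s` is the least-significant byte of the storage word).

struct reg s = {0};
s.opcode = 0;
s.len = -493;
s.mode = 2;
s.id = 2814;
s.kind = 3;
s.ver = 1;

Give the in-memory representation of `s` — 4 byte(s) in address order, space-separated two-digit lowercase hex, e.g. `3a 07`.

[0+:1] opcode=0 & 0x1 = 0x0; word=0x00000000
[1+:10] len=-493 & 0x3ff = 0x213; word=0x00000426
[11+:3] mode=2 & 0x7 = 0x2; word=0x00001426
[14+:13] id=2814 & 0x1fff = 0xafe; word=0x02bf9426
[27+:2] kind=3 & 0x3 = 0x3; word=0x1abf9426
[29+:3] ver=1 & 0x7 = 0x1; word=0x3abf9426
word = 0x3abf9426 → little-endian bytes:
  [0]=0x26  [1]=0x94  [2]=0xbf  [3]=0x3a

26 94 bf 3a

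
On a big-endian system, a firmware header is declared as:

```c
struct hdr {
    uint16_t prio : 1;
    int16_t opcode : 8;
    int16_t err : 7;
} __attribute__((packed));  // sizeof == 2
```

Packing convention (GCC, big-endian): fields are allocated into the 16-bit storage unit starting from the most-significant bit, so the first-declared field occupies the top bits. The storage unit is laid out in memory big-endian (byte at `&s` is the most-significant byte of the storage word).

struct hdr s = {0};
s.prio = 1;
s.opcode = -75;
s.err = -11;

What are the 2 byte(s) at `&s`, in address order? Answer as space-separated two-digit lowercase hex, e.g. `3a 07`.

prio:1 = 1 → 0x1 << 15 → word 0x8000
opcode:8 = -75 → 0xb5 << 7 → word 0xda80
err:7 = -11 → 0x75 << 0 → word 0xdaf5
word = 0xdaf5 → big-endian bytes:
  [0]=0xda  [1]=0xf5

da f5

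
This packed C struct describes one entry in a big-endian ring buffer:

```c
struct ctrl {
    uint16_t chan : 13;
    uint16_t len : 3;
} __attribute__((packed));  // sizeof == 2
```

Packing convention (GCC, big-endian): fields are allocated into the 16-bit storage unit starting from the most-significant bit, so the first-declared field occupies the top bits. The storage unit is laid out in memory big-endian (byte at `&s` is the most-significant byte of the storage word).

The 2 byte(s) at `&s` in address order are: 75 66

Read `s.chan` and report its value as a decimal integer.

[0]=0x75 [1]=0x66 (big-endian) → word 0x7566
chan:13 @ bit 3 → (0x7566>>3)&0x1fff = 0xeac  ←
len:3 @ bit 0 → (0x7566>>0)&0x7 = 0x6

3756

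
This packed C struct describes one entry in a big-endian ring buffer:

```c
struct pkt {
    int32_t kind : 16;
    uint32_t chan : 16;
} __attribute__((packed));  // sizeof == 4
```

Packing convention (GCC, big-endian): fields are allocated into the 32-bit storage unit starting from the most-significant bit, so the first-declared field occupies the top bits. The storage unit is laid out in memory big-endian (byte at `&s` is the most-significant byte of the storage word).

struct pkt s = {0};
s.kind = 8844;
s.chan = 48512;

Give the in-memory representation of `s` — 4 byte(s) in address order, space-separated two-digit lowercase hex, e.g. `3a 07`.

22 8c bd 80

kind (16b) val=8844 bits=0x228c at bit 16: 0x228c0000
chan (16b) val=48512 bits=0xbd80 at bit 0: 0x228cbd80
word = 0x228cbd80 → big-endian bytes:
  [0]=0x22  [1]=0x8c  [2]=0xbd  [3]=0x80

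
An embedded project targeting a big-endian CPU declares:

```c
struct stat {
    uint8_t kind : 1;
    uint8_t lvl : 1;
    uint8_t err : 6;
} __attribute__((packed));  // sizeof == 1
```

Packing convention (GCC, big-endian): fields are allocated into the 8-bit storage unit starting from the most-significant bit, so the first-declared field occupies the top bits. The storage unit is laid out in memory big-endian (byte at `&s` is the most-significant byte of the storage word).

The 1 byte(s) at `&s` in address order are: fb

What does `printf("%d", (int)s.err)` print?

[0]=0xfb (big-endian) → word 0xfb
kind:1 @ bit 7 → (0xfb>>7)&0x1 = 0x1
lvl:1 @ bit 6 → (0xfb>>6)&0x1 = 0x1
err:6 @ bit 0 → (0xfb>>0)&0x3f = 0x3b  ←

59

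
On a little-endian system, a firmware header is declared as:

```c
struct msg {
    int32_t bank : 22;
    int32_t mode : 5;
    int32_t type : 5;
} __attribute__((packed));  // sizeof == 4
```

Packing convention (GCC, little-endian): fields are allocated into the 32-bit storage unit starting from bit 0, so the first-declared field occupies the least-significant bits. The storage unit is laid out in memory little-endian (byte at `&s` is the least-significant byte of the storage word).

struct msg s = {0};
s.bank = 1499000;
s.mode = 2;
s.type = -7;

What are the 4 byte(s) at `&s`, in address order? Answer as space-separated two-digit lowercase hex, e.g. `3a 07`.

78 df 96 c8

bank:22 = 1499000 → 0x16df78 << 0 → word 0x0016df78
mode:5 = 2 → 0x2 << 22 → word 0x0096df78
type:5 = -7 → 0x19 << 27 → word 0xc896df78
word = 0xc896df78 → little-endian bytes:
  [0]=0x78  [1]=0xdf  [2]=0x96  [3]=0xc8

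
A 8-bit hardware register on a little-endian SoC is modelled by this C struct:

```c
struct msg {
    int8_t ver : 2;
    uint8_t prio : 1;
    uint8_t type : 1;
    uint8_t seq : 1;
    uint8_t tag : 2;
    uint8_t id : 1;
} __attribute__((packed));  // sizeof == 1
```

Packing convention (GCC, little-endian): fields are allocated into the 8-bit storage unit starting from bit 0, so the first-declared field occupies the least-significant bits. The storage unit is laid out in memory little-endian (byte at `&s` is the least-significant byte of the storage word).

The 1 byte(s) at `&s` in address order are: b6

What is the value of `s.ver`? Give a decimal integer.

-2

[0]=0xb6 (little-endian) → word 0xb6
ver [0+:2] = (word>>0) & 0x3 = 2  ←
prio [2+:1] = (word>>2) & 0x1 = 1
type [3+:1] = (word>>3) & 0x1 = 0
seq [4+:1] = (word>>4) & 0x1 = 1
tag [5+:2] = (word>>5) & 0x3 = 1
id [7+:1] = (word>>7) & 0x1 = 1
ver signed 2b, MSB=1: 2 - 4 = -2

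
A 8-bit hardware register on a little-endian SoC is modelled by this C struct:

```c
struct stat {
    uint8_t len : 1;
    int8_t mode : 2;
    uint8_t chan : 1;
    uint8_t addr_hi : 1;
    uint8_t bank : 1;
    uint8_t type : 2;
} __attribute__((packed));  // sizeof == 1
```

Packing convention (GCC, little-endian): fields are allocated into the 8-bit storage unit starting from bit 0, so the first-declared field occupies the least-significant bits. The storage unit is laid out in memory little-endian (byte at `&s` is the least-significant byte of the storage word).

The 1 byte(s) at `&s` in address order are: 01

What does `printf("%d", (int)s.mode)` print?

0

[0]=0x01 (little-endian) → word 0x01
len [0+:1] = (word>>0) & 0x1 = 1
mode [1+:2] = (word>>1) & 0x3 = 0  ←
chan [3+:1] = (word>>3) & 0x1 = 0
addr_hi [4+:1] = (word>>4) & 0x1 = 0
bank [5+:1] = (word>>5) & 0x1 = 0
type [6+:2] = (word>>6) & 0x3 = 0
mode signed 2b, MSB=0: value = 0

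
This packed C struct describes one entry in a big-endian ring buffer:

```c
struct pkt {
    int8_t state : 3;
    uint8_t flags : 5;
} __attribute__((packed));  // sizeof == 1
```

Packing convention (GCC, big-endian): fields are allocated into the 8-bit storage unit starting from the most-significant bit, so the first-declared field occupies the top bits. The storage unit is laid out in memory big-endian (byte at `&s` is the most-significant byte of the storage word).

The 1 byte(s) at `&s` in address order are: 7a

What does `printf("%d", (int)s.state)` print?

3

[0]=0x7a (big-endian) → word 0x7a
state:3 @ bit 5 → (0x7a>>5)&0x7 = 0x3  ←
flags:5 @ bit 0 → (0x7a>>0)&0x1f = 0x1a
state signed 3b, MSB=0: value = 3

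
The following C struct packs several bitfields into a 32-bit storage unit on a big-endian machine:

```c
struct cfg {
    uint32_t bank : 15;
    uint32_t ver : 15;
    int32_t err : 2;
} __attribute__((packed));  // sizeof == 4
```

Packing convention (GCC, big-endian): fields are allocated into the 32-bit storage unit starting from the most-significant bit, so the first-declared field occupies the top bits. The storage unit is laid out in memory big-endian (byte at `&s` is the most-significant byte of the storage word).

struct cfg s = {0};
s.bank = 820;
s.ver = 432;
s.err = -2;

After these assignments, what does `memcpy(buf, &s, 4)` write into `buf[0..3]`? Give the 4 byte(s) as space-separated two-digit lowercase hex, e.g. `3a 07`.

06 68 06 c2

[17+:15] bank=820 & 0x7fff = 0x334; word=0x06680000
[2+:15] ver=432 & 0x7fff = 0x1b0; word=0x066806c0
[0+:2] err=-2 & 0x3 = 0x2; word=0x066806c2
word = 0x066806c2 → big-endian bytes:
  [0]=0x06  [1]=0x68  [2]=0x06  [3]=0xc2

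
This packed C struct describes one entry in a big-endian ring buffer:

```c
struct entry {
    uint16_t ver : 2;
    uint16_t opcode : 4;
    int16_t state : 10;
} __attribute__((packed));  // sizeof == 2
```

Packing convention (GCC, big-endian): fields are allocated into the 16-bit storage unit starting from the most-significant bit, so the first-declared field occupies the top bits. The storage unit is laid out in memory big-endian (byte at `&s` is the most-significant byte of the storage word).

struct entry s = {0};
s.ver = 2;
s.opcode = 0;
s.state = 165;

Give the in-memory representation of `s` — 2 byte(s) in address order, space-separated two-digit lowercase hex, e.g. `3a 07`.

ver (2b) val=2 bits=0x2 at bit 14: 0x8000
opcode (4b) val=0 bits=0x0 at bit 10: 0x8000
state (10b) val=165 bits=0xa5 at bit 0: 0x80a5
word = 0x80a5 → big-endian bytes:
  [0]=0x80  [1]=0xa5

80 a5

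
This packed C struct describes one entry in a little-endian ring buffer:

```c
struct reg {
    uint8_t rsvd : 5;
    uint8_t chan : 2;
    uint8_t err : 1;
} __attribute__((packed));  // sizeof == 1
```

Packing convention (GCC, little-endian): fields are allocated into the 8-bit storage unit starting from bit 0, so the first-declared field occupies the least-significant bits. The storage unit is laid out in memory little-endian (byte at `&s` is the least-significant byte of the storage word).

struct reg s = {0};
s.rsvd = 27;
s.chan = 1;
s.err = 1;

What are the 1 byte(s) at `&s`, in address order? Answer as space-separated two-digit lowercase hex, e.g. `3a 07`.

bb

rsvd:5 = 27 → 0x1b << 0 → word 0x1b
chan:2 = 1 → 0x1 << 5 → word 0x3b
err:1 = 1 → 0x1 << 7 → word 0xbb
word = 0xbb → little-endian bytes:
  [0]=0xbb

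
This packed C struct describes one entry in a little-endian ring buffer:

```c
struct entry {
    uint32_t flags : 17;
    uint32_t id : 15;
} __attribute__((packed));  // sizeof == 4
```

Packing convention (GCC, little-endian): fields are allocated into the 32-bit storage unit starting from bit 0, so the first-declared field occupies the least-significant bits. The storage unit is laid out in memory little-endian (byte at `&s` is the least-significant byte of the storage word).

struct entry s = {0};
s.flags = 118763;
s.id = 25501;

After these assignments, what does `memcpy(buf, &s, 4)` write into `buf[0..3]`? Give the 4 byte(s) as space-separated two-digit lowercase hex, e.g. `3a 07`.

[0+:17] flags=118763 & 0x1ffff = 0x1cfeb; word=0x0001cfeb
[17+:15] id=25501 & 0x7fff = 0x639d; word=0xc73bcfeb
word = 0xc73bcfeb → little-endian bytes:
  [0]=0xeb  [1]=0xcf  [2]=0x3b  [3]=0xc7

eb cf 3b c7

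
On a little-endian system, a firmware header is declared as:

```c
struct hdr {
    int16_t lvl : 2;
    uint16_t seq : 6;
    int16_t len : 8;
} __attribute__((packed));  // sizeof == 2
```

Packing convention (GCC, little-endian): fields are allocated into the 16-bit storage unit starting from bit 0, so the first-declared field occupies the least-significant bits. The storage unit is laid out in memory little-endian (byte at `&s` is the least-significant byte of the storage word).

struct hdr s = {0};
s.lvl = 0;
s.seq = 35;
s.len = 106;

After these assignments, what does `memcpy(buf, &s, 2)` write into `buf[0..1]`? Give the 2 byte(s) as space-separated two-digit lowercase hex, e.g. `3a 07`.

8c 6a

lvl (2b) val=0 bits=0x0 at bit 0: 0x0000
seq (6b) val=35 bits=0x23 at bit 2: 0x008c
len (8b) val=106 bits=0x6a at bit 8: 0x6a8c
word = 0x6a8c → little-endian bytes:
  [0]=0x8c  [1]=0x6a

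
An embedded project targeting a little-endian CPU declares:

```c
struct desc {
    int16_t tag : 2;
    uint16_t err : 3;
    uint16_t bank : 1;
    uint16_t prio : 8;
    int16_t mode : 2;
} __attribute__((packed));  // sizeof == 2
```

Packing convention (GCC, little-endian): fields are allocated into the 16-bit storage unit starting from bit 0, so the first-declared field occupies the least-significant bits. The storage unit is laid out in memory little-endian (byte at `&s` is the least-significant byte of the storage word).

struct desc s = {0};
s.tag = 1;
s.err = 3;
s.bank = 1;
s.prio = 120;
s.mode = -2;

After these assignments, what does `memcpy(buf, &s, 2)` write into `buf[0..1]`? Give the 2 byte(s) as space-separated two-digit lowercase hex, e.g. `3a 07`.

[0+:2] tag=1 & 0x3 = 0x1; word=0x0001
[2+:3] err=3 & 0x7 = 0x3; word=0x000d
[5+:1] bank=1 & 0x1 = 0x1; word=0x002d
[6+:8] prio=120 & 0xff = 0x78; word=0x1e2d
[14+:2] mode=-2 & 0x3 = 0x2; word=0x9e2d
word = 0x9e2d → little-endian bytes:
  [0]=0x2d  [1]=0x9e

2d 9e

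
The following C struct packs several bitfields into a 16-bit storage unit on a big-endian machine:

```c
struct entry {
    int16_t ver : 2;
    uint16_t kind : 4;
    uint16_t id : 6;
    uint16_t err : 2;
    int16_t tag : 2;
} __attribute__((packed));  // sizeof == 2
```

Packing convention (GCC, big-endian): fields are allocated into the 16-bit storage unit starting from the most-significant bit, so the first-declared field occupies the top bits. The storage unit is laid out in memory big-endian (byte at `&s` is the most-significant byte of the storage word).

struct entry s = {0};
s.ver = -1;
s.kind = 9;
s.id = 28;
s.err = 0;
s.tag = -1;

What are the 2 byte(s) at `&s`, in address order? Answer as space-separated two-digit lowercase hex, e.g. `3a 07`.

ver:2 = -1 → 0x3 << 14 → word 0xc000
kind:4 = 9 → 0x9 << 10 → word 0xe400
id:6 = 28 → 0x1c << 4 → word 0xe5c0
err:2 = 0 → 0x0 << 2 → word 0xe5c0
tag:2 = -1 → 0x3 << 0 → word 0xe5c3
word = 0xe5c3 → big-endian bytes:
  [0]=0xe5  [1]=0xc3

e5 c3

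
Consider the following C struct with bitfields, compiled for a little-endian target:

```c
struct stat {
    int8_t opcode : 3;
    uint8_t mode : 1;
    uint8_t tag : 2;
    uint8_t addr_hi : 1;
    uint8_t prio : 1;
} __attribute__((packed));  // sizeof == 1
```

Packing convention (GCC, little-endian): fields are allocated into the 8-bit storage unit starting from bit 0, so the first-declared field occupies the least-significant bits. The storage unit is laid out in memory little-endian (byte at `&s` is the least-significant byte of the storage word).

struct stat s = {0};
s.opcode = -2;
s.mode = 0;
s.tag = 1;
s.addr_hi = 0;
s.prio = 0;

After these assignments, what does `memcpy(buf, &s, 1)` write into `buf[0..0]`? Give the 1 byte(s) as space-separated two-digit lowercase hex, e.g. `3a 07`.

16

[0+:3] opcode=-2 & 0x7 = 0x6; word=0x06
[3+:1] mode=0 & 0x1 = 0x0; word=0x06
[4+:2] tag=1 & 0x3 = 0x1; word=0x16
[6+:1] addr_hi=0 & 0x1 = 0x0; word=0x16
[7+:1] prio=0 & 0x1 = 0x0; word=0x16
word = 0x16 → little-endian bytes:
  [0]=0x16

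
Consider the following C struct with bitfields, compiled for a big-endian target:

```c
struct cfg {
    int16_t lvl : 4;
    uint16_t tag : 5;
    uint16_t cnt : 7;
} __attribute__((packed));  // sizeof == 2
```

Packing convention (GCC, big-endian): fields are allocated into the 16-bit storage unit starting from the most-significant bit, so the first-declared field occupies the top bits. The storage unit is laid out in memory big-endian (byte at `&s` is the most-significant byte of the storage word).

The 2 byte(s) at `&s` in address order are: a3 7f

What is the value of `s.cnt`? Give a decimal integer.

[0]=0xa3 [1]=0x7f (big-endian) → word 0xa37f
lvl:4 @ bit 12 → (0xa37f>>12)&0xf = 0xa
tag:5 @ bit 7 → (0xa37f>>7)&0x1f = 0x6
cnt:7 @ bit 0 → (0xa37f>>0)&0x7f = 0x7f  ←

127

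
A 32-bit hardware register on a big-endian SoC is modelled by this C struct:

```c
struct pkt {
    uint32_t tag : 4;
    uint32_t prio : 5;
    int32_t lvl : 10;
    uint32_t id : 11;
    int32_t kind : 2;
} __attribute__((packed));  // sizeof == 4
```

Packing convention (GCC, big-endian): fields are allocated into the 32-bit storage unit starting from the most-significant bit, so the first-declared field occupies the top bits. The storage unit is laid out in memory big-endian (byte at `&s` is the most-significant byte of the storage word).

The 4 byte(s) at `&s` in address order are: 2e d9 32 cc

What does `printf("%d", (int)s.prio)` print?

29

[0]=0x2e [1]=0xd9 [2]=0x32 [3]=0xcc (big-endian) → word 0x2ed932cc
tag:4 @ bit 28 → (0x2ed932cc>>28)&0xf = 0x2
prio:5 @ bit 23 → (0x2ed932cc>>23)&0x1f = 0x1d  ←
lvl:10 @ bit 13 → (0x2ed932cc>>13)&0x3ff = 0x2c9
id:11 @ bit 2 → (0x2ed932cc>>2)&0x7ff = 0x4b3
kind:2 @ bit 0 → (0x2ed932cc>>0)&0x3 = 0x0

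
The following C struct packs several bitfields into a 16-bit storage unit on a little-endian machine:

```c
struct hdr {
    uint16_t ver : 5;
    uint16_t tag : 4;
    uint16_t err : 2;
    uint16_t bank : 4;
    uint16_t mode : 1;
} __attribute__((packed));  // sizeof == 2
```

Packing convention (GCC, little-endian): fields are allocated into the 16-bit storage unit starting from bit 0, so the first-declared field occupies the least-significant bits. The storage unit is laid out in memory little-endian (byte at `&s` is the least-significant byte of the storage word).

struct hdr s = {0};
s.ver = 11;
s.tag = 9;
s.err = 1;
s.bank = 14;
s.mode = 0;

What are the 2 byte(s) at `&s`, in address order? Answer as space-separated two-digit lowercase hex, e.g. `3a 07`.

ver (5b) val=11 bits=0xb at bit 0: 0x000b
tag (4b) val=9 bits=0x9 at bit 5: 0x012b
err (2b) val=1 bits=0x1 at bit 9: 0x032b
bank (4b) val=14 bits=0xe at bit 11: 0x732b
mode (1b) val=0 bits=0x0 at bit 15: 0x732b
word = 0x732b → little-endian bytes:
  [0]=0x2b  [1]=0x73

2b 73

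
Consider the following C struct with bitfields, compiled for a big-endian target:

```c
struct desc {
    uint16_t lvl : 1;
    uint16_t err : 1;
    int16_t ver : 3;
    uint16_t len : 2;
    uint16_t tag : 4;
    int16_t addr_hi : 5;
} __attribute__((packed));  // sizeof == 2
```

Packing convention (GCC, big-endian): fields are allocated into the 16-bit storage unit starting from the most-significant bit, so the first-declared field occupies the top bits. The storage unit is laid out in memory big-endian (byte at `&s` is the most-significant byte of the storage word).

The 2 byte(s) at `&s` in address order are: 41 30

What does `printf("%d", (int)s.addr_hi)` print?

-16

[0]=0x41 [1]=0x30 (big-endian) → word 0x4130
lvl:1 @ bit 15 → (0x4130>>15)&0x1 = 0x0
err:1 @ bit 14 → (0x4130>>14)&0x1 = 0x1
ver:3 @ bit 11 → (0x4130>>11)&0x7 = 0x0
len:2 @ bit 9 → (0x4130>>9)&0x3 = 0x0
tag:4 @ bit 5 → (0x4130>>5)&0xf = 0x9
addr_hi:5 @ bit 0 → (0x4130>>0)&0x1f = 0x10  ←
addr_hi signed 5b, MSB=1: 16 - 32 = -16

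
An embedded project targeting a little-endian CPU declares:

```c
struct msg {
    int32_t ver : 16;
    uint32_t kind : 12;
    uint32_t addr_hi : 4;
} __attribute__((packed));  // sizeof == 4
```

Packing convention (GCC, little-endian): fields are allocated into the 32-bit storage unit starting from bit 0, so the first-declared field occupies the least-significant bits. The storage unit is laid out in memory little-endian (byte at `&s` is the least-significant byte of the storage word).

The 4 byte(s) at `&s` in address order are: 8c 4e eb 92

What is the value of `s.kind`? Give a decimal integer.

747

[0]=0x8c [1]=0x4e [2]=0xeb [3]=0x92 (little-endian) → word 0x92eb4e8c
ver [0+:16] = (word>>0) & 0xffff = 20108
kind [16+:12] = (word>>16) & 0xfff = 747  ←
addr_hi [28+:4] = (word>>28) & 0xf = 9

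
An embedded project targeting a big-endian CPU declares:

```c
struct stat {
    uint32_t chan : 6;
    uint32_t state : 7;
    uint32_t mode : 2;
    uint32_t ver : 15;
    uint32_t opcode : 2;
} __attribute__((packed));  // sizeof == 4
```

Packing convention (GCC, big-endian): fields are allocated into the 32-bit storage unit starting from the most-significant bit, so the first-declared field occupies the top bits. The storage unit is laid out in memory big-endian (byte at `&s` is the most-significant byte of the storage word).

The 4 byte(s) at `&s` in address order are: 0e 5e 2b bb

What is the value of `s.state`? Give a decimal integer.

[0]=0x0e [1]=0x5e [2]=0x2b [3]=0xbb (big-endian) → word 0x0e5e2bbb
chan [26+:6] = (word>>26) & 0x3f = 3
state [19+:7] = (word>>19) & 0x7f = 75  ←
mode [17+:2] = (word>>17) & 0x3 = 3
ver [2+:15] = (word>>2) & 0x7fff = 2798
opcode [0+:2] = (word>>0) & 0x3 = 3

75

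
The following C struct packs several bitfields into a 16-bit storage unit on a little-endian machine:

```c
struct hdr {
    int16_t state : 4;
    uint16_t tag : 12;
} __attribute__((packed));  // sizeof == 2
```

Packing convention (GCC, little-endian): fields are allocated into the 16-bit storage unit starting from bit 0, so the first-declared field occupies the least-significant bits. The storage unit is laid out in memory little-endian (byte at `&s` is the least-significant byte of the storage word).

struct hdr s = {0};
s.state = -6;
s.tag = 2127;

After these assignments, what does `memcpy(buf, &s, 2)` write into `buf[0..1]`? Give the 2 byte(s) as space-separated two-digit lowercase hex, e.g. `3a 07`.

[0+:4] state=-6 & 0xf = 0xa; word=0x000a
[4+:12] tag=2127 & 0xfff = 0x84f; word=0x84fa
word = 0x84fa → little-endian bytes:
  [0]=0xfa  [1]=0x84

fa 84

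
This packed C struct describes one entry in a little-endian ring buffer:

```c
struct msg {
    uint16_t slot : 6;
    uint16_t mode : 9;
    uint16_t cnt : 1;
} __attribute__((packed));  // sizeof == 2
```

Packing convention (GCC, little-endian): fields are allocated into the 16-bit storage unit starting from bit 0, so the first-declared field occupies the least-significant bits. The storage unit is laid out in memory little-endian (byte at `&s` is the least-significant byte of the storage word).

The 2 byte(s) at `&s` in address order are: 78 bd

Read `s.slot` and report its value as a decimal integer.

56

[0]=0x78 [1]=0xbd (little-endian) → word 0xbd78
slot [0+:6] = (word>>0) & 0x3f = 56  ←
mode [6+:9] = (word>>6) & 0x1ff = 245
cnt [15+:1] = (word>>15) & 0x1 = 1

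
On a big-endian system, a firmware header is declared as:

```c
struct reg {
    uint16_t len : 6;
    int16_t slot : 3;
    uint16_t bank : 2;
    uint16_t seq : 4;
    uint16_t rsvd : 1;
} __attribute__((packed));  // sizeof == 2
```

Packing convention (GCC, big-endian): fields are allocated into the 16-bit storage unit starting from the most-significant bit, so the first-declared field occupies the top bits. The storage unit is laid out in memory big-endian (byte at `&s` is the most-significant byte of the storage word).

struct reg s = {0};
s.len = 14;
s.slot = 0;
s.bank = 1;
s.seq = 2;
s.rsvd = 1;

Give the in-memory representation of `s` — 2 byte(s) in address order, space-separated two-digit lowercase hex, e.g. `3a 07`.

38 25

[10+:6] len=14 & 0x3f = 0xe; word=0x3800
[7+:3] slot=0 & 0x7 = 0x0; word=0x3800
[5+:2] bank=1 & 0x3 = 0x1; word=0x3820
[1+:4] seq=2 & 0xf = 0x2; word=0x3824
[0+:1] rsvd=1 & 0x1 = 0x1; word=0x3825
word = 0x3825 → big-endian bytes:
  [0]=0x38  [1]=0x25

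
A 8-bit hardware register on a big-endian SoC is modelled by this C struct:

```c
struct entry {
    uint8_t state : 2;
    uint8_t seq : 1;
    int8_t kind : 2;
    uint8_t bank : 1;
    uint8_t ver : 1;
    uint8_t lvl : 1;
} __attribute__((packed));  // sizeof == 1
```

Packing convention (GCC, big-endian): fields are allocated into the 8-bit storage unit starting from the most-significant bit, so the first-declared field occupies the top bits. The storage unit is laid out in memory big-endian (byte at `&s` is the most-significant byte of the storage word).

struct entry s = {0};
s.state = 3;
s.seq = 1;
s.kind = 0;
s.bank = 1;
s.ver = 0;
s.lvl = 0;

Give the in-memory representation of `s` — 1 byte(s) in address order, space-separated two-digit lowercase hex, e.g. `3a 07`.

state (2b) val=3 bits=0x3 at bit 6: 0xc0
seq (1b) val=1 bits=0x1 at bit 5: 0xe0
kind (2b) val=0 bits=0x0 at bit 3: 0xe0
bank (1b) val=1 bits=0x1 at bit 2: 0xe4
ver (1b) val=0 bits=0x0 at bit 1: 0xe4
lvl (1b) val=0 bits=0x0 at bit 0: 0xe4
word = 0xe4 → big-endian bytes:
  [0]=0xe4

e4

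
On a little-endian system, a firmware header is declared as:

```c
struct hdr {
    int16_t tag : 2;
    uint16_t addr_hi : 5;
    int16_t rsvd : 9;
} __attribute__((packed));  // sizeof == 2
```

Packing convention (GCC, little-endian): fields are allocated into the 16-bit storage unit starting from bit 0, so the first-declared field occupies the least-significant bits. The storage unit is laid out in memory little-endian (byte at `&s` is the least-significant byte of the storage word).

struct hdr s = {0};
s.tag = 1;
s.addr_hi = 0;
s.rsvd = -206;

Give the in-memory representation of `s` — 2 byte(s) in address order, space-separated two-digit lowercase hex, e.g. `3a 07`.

01 99

[0+:2] tag=1 & 0x3 = 0x1; word=0x0001
[2+:5] addr_hi=0 & 0x1f = 0x0; word=0x0001
[7+:9] rsvd=-206 & 0x1ff = 0x132; word=0x9901
word = 0x9901 → little-endian bytes:
  [0]=0x01  [1]=0x99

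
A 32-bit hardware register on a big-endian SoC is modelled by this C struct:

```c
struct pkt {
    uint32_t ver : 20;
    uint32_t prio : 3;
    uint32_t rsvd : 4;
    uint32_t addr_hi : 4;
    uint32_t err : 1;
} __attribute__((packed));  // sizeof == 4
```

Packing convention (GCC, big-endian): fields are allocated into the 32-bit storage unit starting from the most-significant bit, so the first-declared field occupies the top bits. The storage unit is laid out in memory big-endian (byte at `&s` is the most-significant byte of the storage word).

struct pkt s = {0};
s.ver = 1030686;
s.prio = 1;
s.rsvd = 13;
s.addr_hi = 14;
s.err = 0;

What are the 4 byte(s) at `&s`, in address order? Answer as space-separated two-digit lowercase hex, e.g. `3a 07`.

ver:20 = 1030686 → 0xfba1e << 12 → word 0xfba1e000
prio:3 = 1 → 0x1 << 9 → word 0xfba1e200
rsvd:4 = 13 → 0xd << 5 → word 0xfba1e3a0
addr_hi:4 = 14 → 0xe << 1 → word 0xfba1e3bc
err:1 = 0 → 0x0 << 0 → word 0xfba1e3bc
word = 0xfba1e3bc → big-endian bytes:
  [0]=0xfb  [1]=0xa1  [2]=0xe3  [3]=0xbc

fb a1 e3 bc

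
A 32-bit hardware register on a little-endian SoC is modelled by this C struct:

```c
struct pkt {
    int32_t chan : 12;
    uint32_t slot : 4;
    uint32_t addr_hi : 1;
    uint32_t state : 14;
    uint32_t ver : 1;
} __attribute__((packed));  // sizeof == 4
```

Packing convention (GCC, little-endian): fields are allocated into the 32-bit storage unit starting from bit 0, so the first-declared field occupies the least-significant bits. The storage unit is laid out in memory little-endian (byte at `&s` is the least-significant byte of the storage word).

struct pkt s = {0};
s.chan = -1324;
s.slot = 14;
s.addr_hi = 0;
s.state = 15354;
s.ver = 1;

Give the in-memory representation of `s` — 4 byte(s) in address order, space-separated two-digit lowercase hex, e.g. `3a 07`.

d4 ea f4 f7

chan:12 = -1324 → 0xad4 << 0 → word 0x00000ad4
slot:4 = 14 → 0xe << 12 → word 0x0000ead4
addr_hi:1 = 0 → 0x0 << 16 → word 0x0000ead4
state:14 = 15354 → 0x3bfa << 17 → word 0x77f4ead4
ver:1 = 1 → 0x1 << 31 → word 0xf7f4ead4
word = 0xf7f4ead4 → little-endian bytes:
  [0]=0xd4  [1]=0xea  [2]=0xf4  [3]=0xf7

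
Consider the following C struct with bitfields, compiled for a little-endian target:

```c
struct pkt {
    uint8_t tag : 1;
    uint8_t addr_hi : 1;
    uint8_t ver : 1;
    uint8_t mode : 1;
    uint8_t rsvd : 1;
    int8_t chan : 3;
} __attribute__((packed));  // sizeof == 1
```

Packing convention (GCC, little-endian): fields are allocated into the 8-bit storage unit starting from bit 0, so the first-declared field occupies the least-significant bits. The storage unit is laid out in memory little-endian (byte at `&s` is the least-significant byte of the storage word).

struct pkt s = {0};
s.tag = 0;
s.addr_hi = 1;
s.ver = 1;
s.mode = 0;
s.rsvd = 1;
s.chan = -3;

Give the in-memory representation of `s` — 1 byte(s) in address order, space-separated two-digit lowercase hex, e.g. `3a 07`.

b6

tag:1 = 0 → 0x0 << 0 → word 0x00
addr_hi:1 = 1 → 0x1 << 1 → word 0x02
ver:1 = 1 → 0x1 << 2 → word 0x06
mode:1 = 0 → 0x0 << 3 → word 0x06
rsvd:1 = 1 → 0x1 << 4 → word 0x16
chan:3 = -3 → 0x5 << 5 → word 0xb6
word = 0xb6 → little-endian bytes:
  [0]=0xb6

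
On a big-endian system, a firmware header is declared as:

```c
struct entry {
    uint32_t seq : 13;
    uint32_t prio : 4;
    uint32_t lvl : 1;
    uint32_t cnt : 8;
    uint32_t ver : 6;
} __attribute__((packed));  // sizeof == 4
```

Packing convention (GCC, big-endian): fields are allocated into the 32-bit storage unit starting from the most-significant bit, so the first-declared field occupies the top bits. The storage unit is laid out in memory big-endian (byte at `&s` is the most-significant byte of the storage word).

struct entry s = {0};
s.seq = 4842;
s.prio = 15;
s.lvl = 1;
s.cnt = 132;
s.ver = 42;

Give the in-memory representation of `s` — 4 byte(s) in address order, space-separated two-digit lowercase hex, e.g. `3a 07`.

97 57 e1 2a

seq (13b) val=4842 bits=0x12ea at bit 19: 0x97500000
prio (4b) val=15 bits=0xf at bit 15: 0x97578000
lvl (1b) val=1 bits=0x1 at bit 14: 0x9757c000
cnt (8b) val=132 bits=0x84 at bit 6: 0x9757e100
ver (6b) val=42 bits=0x2a at bit 0: 0x9757e12a
word = 0x9757e12a → big-endian bytes:
  [0]=0x97  [1]=0x57  [2]=0xe1  [3]=0x2a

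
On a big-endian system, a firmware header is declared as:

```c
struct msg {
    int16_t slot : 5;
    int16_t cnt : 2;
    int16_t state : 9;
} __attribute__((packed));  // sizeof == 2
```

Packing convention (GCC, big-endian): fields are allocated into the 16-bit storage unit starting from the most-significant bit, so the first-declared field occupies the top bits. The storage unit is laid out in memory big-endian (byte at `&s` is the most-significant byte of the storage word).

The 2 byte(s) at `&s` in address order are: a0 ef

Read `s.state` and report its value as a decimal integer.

239

[0]=0xa0 [1]=0xef (big-endian) → word 0xa0ef
slot:5 @ bit 11 → (0xa0ef>>11)&0x1f = 0x14
cnt:2 @ bit 9 → (0xa0ef>>9)&0x3 = 0x0
state:9 @ bit 0 → (0xa0ef>>0)&0x1ff = 0xef  ←
state signed 9b, MSB=0: value = 239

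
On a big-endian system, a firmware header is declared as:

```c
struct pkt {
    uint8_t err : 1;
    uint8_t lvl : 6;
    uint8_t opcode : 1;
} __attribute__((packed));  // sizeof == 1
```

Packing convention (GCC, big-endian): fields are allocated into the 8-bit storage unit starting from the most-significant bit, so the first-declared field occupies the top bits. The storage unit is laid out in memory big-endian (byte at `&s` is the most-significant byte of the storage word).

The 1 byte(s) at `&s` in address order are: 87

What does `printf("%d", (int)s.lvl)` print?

3

[0]=0x87 (big-endian) → word 0x87
err [7+:1] = (word>>7) & 0x1 = 1
lvl [1+:6] = (word>>1) & 0x3f = 3  ←
opcode [0+:1] = (word>>0) & 0x1 = 1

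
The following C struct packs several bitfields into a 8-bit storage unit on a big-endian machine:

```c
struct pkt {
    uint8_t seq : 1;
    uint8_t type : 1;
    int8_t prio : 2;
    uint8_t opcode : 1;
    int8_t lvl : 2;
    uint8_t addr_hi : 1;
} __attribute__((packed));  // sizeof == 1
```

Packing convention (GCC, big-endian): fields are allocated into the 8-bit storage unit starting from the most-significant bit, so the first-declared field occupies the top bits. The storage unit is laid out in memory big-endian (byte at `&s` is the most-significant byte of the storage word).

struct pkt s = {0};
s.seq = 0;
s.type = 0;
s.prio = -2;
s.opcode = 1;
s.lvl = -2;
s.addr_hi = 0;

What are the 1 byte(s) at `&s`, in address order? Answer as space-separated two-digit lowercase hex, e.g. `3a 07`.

[7+:1] seq=0 & 0x1 = 0x0; word=0x00
[6+:1] type=0 & 0x1 = 0x0; word=0x00
[4+:2] prio=-2 & 0x3 = 0x2; word=0x20
[3+:1] opcode=1 & 0x1 = 0x1; word=0x28
[1+:2] lvl=-2 & 0x3 = 0x2; word=0x2c
[0+:1] addr_hi=0 & 0x1 = 0x0; word=0x2c
word = 0x2c → big-endian bytes:
  [0]=0x2c

2c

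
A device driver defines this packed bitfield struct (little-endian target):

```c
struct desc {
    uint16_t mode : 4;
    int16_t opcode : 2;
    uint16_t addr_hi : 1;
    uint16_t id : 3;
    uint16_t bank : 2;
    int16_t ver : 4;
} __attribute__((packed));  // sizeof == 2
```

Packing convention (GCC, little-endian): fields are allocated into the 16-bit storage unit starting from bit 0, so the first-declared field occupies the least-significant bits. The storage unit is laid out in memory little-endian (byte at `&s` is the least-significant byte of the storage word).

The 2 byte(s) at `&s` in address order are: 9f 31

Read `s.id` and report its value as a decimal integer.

3

[0]=0x9f [1]=0x31 (little-endian) → word 0x319f
mode:4 @ bit 0 → (0x319f>>0)&0xf = 0xf
opcode:2 @ bit 4 → (0x319f>>4)&0x3 = 0x1
addr_hi:1 @ bit 6 → (0x319f>>6)&0x1 = 0x0
id:3 @ bit 7 → (0x319f>>7)&0x7 = 0x3  ←
bank:2 @ bit 10 → (0x319f>>10)&0x3 = 0x0
ver:4 @ bit 12 → (0x319f>>12)&0xf = 0x3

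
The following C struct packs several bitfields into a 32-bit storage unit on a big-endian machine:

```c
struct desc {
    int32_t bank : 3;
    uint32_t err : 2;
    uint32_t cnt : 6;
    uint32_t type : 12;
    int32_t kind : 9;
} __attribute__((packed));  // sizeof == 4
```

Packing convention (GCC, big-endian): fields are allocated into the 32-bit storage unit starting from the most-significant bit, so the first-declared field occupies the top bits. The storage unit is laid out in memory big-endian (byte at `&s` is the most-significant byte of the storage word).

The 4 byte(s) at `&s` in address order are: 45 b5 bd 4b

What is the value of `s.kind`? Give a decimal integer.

[0]=0x45 [1]=0xb5 [2]=0xbd [3]=0x4b (big-endian) → word 0x45b5bd4b
bank:3 @ bit 29 → (0x45b5bd4b>>29)&0x7 = 0x2
err:2 @ bit 27 → (0x45b5bd4b>>27)&0x3 = 0x0
cnt:6 @ bit 21 → (0x45b5bd4b>>21)&0x3f = 0x2d
type:12 @ bit 9 → (0x45b5bd4b>>9)&0xfff = 0xade
kind:9 @ bit 0 → (0x45b5bd4b>>0)&0x1ff = 0x14b  ←
kind signed 9b, MSB=1: 331 - 512 = -181

-181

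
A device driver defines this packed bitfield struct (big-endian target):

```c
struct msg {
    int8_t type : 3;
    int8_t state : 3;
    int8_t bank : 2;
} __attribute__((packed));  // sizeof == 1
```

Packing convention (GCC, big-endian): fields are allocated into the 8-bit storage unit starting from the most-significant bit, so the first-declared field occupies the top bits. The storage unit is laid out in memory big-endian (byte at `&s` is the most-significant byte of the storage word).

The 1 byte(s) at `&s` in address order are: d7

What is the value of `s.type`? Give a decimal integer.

[0]=0xd7 (big-endian) → word 0xd7
type:3 @ bit 5 → (0xd7>>5)&0x7 = 0x6  ←
state:3 @ bit 2 → (0xd7>>2)&0x7 = 0x5
bank:2 @ bit 0 → (0xd7>>0)&0x3 = 0x3
type signed 3b, MSB=1: 6 - 8 = -2

-2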